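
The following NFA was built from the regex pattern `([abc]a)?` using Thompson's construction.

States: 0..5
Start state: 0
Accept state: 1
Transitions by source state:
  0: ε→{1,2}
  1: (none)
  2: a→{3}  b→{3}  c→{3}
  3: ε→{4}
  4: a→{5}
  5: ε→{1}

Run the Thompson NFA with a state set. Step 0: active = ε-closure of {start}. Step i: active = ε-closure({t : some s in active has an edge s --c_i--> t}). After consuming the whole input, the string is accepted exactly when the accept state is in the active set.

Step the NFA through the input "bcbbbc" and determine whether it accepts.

initial (ε-close {0}): {0,1,2}
'b' @ 1: {3,4}
'c' @ 2: {}  — no active states
rest 'bbbc' ignored (set empty)
after full input: {}  (accept=1 not in)

Answer: REJECT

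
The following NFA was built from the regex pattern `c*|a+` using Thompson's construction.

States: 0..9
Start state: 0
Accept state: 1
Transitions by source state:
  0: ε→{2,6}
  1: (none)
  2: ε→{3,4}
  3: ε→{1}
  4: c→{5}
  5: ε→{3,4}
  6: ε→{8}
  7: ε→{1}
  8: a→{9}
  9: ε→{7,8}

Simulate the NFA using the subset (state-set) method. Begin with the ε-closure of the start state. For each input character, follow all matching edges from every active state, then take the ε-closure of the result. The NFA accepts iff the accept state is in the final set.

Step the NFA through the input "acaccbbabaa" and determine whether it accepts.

Answer: REJECT

Trace:
initial (ε-close {0}): {0,1,2,3,4,6,8}
'a' @ 1: {1,7,8,9}  ✓accept
'c' @ 2: {}  — no active states
rest 'accbbabaa' ignored (set empty)
after full input: {}  (accept=1 not in)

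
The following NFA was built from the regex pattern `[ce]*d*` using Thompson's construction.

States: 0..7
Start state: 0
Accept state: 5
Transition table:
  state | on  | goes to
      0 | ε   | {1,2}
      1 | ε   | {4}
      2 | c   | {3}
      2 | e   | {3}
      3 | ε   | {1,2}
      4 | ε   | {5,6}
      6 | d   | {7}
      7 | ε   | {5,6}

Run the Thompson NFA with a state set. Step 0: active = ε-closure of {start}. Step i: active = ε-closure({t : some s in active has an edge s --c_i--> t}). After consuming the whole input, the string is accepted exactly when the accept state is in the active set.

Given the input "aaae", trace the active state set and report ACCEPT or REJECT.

start: ε-closure({0}) = {0,1,2,4,5,6}
'a' @ 1: {}  — dead — no transitions
rest 'aae' ignored (set empty)
end set {} — state 5 not in

Answer: REJECT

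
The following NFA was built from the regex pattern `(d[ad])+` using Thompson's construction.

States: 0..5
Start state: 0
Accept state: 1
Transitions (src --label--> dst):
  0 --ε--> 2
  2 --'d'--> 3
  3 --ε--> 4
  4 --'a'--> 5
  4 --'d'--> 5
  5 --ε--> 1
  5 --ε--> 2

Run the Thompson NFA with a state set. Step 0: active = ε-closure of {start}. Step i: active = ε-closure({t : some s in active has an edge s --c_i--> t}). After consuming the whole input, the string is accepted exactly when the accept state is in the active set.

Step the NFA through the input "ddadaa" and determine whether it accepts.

initial (ε-close {0}): {0,2}
'd' @ 1: {3,4}
'd' @ 2: {1,2,5}  [accepting]
'a' @ 3: {}  — state set empty
rest 'daa' ignored (set empty)
end set {} — state 1 not in

Answer: REJECT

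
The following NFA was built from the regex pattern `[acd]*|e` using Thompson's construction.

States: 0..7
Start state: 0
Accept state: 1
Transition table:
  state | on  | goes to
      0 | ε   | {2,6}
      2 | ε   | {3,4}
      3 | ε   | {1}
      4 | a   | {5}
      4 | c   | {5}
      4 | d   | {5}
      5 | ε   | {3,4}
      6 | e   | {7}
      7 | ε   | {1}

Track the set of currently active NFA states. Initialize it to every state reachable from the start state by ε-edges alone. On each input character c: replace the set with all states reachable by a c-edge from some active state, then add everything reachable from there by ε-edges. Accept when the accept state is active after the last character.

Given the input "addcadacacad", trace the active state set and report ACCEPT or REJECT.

Answer: ACCEPT

Derivation:
start: ε-closure({0}) = {0,1,2,3,4,6}
'a' @ 1: {1,3,4,5}  (accept∈set)
'd' @ 2: {1,3,4,5}  (accept∈set)
'd' @ 3: {1,3,4,5}  (accept∈set)
'c' @ 4: {1,3,4,5}  (accept∈set)
'a' @ 5: {1,3,4,5}  (accept∈set)
'd' @ 6: {1,3,4,5}  (accept∈set)
'a' @ 7: {1,3,4,5}  (accept∈set)
'c' @ 8: {1,3,4,5}  (accept∈set)
'a' @ 9: {1,3,4,5}  (accept∈set)
'c' @ 10: {1,3,4,5}  (accept∈set)
'a' @ 11: {1,3,4,5}  (accept∈set)
'd' @ 12: {1,3,4,5}  (accept∈set)
after full input: {1,3,4,5}  (accept=1 in)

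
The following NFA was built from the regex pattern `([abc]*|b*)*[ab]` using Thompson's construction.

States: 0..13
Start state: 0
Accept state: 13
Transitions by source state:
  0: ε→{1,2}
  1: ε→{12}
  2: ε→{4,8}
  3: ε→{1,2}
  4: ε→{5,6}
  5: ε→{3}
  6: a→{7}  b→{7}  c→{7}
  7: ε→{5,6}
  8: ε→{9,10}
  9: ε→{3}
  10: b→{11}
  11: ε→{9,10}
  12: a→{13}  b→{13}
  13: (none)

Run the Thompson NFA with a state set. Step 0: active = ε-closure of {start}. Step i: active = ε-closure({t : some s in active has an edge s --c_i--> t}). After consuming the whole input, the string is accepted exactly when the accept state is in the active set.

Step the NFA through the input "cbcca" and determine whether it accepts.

start: ε-closure({0}) = {0,1,2,3,4,5,6,8,9,10,12}
'c' @ 1: {1,2,3,4,5,6,7,8,9,10,12}
'b' @ 2: {1,2,3,4,5,6,7,8,9,10,11,12,13}  [accepting]
'c' @ 3: {1,2,3,4,5,6,7,8,9,10,12}
'c' @ 4: {1,2,3,4,5,6,7,8,9,10,12}
'a' @ 5: {1,2,3,4,5,6,7,8,9,10,12,13}  [accepting]
end set {1,2,3,4,5,6,7,8,9,10,12,13} — state 13 in

Answer: ACCEPT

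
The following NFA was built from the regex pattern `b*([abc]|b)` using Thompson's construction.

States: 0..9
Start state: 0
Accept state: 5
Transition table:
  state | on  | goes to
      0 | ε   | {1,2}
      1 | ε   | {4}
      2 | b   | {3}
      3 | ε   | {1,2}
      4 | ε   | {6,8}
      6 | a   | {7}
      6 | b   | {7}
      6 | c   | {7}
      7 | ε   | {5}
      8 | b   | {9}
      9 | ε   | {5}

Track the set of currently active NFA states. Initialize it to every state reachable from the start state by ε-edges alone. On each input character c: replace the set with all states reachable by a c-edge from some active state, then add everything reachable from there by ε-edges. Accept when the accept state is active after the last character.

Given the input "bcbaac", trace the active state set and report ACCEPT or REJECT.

Answer: REJECT

Derivation:
S₀ = ε-closure({0}) = {0,1,2,4,6,8}
'b' @ 1: {1,2,3,4,5,6,7,8,9}  (accept∈set)
'c' @ 2: {5,7}  (accept∈set)
'b' @ 3: {}  — state set empty
rest 'aac' ignored (set empty)
final: {}; accept 5 not in set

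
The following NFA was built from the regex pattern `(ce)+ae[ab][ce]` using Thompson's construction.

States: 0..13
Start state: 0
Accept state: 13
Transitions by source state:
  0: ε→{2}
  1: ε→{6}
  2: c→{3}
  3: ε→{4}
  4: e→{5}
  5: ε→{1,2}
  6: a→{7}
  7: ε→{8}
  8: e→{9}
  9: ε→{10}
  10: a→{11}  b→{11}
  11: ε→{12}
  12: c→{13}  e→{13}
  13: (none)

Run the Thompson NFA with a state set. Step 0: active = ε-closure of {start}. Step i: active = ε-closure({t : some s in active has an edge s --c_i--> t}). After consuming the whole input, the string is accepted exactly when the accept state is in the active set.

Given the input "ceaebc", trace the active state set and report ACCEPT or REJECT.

Answer: ACCEPT

Derivation:
initial (ε-close {0}): {0,2}
'c' @ 1: {3,4}
'e' @ 2: {1,2,5,6}
'a' @ 3: {7,8}
'e' @ 4: {9,10}
'b' @ 5: {11,12}
'c' @ 6: {13}  (accept∈set)
final: {13}; accept 13 in set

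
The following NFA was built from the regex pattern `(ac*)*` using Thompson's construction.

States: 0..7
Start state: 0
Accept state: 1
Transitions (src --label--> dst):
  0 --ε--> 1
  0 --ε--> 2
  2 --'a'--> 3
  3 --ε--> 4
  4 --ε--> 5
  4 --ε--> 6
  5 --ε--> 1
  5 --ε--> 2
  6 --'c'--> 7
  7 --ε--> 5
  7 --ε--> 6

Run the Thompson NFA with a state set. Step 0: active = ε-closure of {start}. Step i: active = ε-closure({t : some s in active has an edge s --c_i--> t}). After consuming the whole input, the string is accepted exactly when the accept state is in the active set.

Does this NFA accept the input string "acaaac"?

start: ε-closure({0}) = {0,1,2}
'a' @ 1: {1,2,3,4,5,6}  [accepting]
'c' @ 2: {1,2,5,6,7}  [accepting]
'a' @ 3: {1,2,3,4,5,6}  [accepting]
'a' @ 4: {1,2,3,4,5,6}  [accepting]
'a' @ 5: {1,2,3,4,5,6}  [accepting]
'c' @ 6: {1,2,5,6,7}  [accepting]
final: {1,2,5,6,7}; accept 1 in set

Answer: ACCEPT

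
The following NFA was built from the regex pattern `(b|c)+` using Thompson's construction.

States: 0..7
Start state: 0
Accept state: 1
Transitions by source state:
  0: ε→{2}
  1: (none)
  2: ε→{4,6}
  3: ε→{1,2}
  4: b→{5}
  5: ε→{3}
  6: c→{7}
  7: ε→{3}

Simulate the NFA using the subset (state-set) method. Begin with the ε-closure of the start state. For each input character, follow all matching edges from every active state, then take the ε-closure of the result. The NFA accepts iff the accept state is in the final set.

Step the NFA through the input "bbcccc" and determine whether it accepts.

start: ε-closure({0}) = {0,2,4,6}
'b' @ 1: {1,2,3,4,5,6}  (accept∈set)
'b' @ 2: {1,2,3,4,5,6}  (accept∈set)
'c' @ 3: {1,2,3,4,6,7}  (accept∈set)
'c' @ 4: {1,2,3,4,6,7}  (accept∈set)
'c' @ 5: {1,2,3,4,6,7}  (accept∈set)
'c' @ 6: {1,2,3,4,6,7}  (accept∈set)
after full input: {1,2,3,4,6,7}  (accept=1 in)

Answer: ACCEPT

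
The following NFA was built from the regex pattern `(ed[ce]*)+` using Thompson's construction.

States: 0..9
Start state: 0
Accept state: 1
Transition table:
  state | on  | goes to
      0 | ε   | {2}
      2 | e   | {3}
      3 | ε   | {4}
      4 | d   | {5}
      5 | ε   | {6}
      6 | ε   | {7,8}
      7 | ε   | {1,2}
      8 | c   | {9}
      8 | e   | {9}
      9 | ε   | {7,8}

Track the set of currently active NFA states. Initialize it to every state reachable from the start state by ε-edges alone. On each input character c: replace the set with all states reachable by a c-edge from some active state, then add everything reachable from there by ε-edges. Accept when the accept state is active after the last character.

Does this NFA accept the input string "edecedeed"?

start: ε-closure({0}) = {0,2}
'e' @ 1: {3,4}
'd' @ 2: {1,2,5,6,7,8}  [accepting]
'e' @ 3: {1,2,3,4,7,8,9}  [accepting]
'c' @ 4: {1,2,7,8,9}  [accepting]
'e' @ 5: {1,2,3,4,7,8,9}  [accepting]
'd' @ 6: {1,2,5,6,7,8}  [accepting]
'e' @ 7: {1,2,3,4,7,8,9}  [accepting]
'e' @ 8: {1,2,3,4,7,8,9}  [accepting]
'd' @ 9: {1,2,5,6,7,8}  [accepting]
after full input: {1,2,5,6,7,8}  (accept=1 in)

Answer: ACCEPT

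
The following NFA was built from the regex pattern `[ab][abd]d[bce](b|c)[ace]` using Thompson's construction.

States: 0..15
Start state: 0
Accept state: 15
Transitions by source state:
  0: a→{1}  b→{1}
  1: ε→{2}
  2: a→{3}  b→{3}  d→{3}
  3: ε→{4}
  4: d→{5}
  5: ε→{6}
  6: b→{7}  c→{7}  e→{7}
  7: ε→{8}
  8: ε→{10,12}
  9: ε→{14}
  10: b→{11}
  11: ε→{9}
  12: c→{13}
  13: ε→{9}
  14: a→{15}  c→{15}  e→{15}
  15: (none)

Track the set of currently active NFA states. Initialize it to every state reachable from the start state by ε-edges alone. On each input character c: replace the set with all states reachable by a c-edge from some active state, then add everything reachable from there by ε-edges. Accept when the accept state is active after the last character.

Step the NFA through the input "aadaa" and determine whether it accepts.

initial (ε-close {0}): {0}
'a' @ 1: {1,2}
'a' @ 2: {3,4}
'd' @ 3: {5,6}
'a' @ 4: {}  — state set empty
rest 'a' ignored (set empty)
final: {}; accept 15 not in set

Answer: REJECT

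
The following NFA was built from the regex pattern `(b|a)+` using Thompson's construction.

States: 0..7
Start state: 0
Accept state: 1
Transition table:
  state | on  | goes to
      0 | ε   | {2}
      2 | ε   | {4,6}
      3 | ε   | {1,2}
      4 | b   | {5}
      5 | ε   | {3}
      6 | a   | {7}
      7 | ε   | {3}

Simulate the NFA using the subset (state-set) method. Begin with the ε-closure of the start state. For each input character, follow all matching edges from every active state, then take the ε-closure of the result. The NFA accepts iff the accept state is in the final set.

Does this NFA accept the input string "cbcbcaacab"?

S₀ = ε-closure({0}) = {0,2,4,6}
'c' @ 1: {}  — state set empty
rest 'bcbcaacab' ignored (set empty)
final: {}; accept 1 not in set

Answer: REJECT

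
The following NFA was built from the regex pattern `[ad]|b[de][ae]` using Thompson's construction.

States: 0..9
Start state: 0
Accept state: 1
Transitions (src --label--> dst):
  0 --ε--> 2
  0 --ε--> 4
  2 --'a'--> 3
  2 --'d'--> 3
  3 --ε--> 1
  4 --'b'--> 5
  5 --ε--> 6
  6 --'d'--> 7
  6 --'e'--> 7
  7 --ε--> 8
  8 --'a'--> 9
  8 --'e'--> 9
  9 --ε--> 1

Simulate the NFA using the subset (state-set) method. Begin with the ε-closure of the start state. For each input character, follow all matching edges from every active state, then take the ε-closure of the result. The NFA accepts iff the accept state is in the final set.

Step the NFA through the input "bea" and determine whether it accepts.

initial (ε-close {0}): {0,2,4}
'b' @ 1: {5,6}
'e' @ 2: {7,8}
'a' @ 3: {1,9}  ✓accept
final: {1,9}; accept 1 in set

Answer: ACCEPT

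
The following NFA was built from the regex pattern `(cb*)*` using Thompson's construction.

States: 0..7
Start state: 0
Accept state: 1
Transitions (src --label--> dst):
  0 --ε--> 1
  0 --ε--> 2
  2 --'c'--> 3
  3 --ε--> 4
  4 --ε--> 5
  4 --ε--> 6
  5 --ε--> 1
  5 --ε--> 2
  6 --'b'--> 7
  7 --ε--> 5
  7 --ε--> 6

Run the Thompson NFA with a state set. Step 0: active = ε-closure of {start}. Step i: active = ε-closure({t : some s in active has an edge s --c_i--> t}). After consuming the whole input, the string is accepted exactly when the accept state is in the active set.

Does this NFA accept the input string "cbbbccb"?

Answer: ACCEPT

Derivation:
start: ε-closure({0}) = {0,1,2}
'c' @ 1: {1,2,3,4,5,6}  [accepting]
'b' @ 2: {1,2,5,6,7}  [accepting]
'b' @ 3: {1,2,5,6,7}  [accepting]
'b' @ 4: {1,2,5,6,7}  [accepting]
'c' @ 5: {1,2,3,4,5,6}  [accepting]
'c' @ 6: {1,2,3,4,5,6}  [accepting]
'b' @ 7: {1,2,5,6,7}  [accepting]
after full input: {1,2,5,6,7}  (accept=1 in)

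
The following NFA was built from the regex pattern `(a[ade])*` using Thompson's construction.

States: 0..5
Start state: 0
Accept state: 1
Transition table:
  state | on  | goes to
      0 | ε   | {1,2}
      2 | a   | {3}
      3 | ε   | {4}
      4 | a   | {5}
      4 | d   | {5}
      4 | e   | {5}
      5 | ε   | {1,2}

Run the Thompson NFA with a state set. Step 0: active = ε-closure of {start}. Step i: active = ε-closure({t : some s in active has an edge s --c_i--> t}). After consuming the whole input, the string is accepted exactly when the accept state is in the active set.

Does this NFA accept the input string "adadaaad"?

initial (ε-close {0}): {0,1,2}
'a' @ 1: {3,4}
'd' @ 2: {1,2,5}  ✓accept
'a' @ 3: {3,4}
'd' @ 4: {1,2,5}  ✓accept
'a' @ 5: {3,4}
'a' @ 6: {1,2,5}  ✓accept
'a' @ 7: {3,4}
'd' @ 8: {1,2,5}  ✓accept
final: {1,2,5}; accept 1 in set

Answer: ACCEPT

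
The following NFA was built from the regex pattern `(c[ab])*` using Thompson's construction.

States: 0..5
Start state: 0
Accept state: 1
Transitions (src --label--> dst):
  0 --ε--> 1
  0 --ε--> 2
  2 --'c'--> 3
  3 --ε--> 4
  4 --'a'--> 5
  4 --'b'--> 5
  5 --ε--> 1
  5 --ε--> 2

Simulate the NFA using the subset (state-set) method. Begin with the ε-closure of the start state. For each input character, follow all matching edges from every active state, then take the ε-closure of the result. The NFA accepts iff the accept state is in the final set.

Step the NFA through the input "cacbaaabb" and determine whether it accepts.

Answer: REJECT

Steps:
S₀ = ε-closure({0}) = {0,1,2}
'c' @ 1: {3,4}
'a' @ 2: {1,2,5}  ✓accept
'c' @ 3: {3,4}
'b' @ 4: {1,2,5}  ✓accept
'a' @ 5: {}  — state set empty
rest 'aabb' ignored (set empty)
after full input: {}  (accept=1 not in)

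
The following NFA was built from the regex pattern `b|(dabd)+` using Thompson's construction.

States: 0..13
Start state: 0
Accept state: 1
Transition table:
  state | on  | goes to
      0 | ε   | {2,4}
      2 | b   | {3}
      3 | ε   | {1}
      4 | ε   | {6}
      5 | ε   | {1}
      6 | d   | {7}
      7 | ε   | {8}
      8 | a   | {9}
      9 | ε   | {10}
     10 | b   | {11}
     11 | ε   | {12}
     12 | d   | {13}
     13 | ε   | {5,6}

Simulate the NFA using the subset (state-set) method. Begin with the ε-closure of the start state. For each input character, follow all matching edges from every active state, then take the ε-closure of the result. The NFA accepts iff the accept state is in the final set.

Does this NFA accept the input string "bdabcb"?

S₀ = ε-closure({0}) = {0,2,4,6}
'b' @ 1: {1,3}  (accept∈set)
'd' @ 2: {}  — dead — no transitions
rest 'abcb' ignored (set empty)
end set {} — state 1 not in

Answer: REJECT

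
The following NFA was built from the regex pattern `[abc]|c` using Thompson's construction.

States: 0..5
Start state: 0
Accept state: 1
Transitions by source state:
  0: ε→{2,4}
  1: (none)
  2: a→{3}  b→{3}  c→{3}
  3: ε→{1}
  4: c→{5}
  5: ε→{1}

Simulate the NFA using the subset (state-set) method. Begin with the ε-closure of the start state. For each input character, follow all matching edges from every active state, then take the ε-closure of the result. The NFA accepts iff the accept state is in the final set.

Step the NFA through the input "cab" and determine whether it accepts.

initial (ε-close {0}): {0,2,4}
'c' @ 1: {1,3,5}  [accepting]
'a' @ 2: {}  — dead — no transitions
rest 'b' ignored (set empty)
end set {} — state 1 not in

Answer: REJECT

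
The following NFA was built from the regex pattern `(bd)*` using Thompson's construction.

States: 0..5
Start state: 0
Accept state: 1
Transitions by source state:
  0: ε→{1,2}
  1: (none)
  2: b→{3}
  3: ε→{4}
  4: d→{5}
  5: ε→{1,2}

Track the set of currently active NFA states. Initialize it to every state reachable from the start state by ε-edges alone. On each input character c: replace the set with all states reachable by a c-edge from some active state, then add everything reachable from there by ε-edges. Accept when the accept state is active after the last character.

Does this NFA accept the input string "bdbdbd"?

S₀ = ε-closure({0}) = {0,1,2}
'b' @ 1: {3,4}
'd' @ 2: {1,2,5}  (accept∈set)
'b' @ 3: {3,4}
'd' @ 4: {1,2,5}  (accept∈set)
'b' @ 5: {3,4}
'd' @ 6: {1,2,5}  (accept∈set)
after full input: {1,2,5}  (accept=1 in)

Answer: ACCEPT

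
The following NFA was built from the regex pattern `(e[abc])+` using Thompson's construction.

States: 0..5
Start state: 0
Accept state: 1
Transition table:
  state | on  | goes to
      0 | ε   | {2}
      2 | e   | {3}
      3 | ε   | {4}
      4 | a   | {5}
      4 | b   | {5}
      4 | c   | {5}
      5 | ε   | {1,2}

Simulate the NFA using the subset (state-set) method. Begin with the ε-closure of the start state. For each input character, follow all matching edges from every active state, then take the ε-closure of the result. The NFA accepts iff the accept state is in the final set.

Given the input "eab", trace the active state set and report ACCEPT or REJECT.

start: ε-closure({0}) = {0,2}
'e' @ 1: {3,4}
'a' @ 2: {1,2,5}  (accept∈set)
'b' @ 3: {}  — no active states
end set {} — state 1 not in

Answer: REJECT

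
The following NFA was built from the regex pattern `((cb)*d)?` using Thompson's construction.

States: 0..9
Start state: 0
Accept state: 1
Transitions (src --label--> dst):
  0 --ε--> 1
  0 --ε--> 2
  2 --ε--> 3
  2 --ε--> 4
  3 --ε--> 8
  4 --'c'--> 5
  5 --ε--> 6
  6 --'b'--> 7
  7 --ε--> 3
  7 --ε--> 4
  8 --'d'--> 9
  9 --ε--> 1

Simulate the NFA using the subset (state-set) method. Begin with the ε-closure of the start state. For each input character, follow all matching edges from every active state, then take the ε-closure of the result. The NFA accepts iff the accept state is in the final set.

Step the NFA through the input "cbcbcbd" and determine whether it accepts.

start: ε-closure({0}) = {0,1,2,3,4,8}
'c' @ 1: {5,6}
'b' @ 2: {3,4,7,8}
'c' @ 3: {5,6}
'b' @ 4: {3,4,7,8}
'c' @ 5: {5,6}
'b' @ 6: {3,4,7,8}
'd' @ 7: {1,9}  ✓accept
final: {1,9}; accept 1 in set

Answer: ACCEPT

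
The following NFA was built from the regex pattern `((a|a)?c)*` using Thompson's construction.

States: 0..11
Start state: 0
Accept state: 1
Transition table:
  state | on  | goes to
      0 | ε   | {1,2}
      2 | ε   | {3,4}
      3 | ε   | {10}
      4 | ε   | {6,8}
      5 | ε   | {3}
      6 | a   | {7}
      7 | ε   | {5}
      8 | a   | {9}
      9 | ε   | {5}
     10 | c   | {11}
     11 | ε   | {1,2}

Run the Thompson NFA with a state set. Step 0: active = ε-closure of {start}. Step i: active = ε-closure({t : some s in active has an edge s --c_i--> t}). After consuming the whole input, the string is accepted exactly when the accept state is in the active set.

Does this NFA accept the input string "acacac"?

Answer: ACCEPT

Trace:
S₀ = ε-closure({0}) = {0,1,2,3,4,6,8,10}
'a' @ 1: {3,5,7,9,10}
'c' @ 2: {1,2,3,4,6,8,10,11}  (accept∈set)
'a' @ 3: {3,5,7,9,10}
'c' @ 4: {1,2,3,4,6,8,10,11}  (accept∈set)
'a' @ 5: {3,5,7,9,10}
'c' @ 6: {1,2,3,4,6,8,10,11}  (accept∈set)
after full input: {1,2,3,4,6,8,10,11}  (accept=1 in)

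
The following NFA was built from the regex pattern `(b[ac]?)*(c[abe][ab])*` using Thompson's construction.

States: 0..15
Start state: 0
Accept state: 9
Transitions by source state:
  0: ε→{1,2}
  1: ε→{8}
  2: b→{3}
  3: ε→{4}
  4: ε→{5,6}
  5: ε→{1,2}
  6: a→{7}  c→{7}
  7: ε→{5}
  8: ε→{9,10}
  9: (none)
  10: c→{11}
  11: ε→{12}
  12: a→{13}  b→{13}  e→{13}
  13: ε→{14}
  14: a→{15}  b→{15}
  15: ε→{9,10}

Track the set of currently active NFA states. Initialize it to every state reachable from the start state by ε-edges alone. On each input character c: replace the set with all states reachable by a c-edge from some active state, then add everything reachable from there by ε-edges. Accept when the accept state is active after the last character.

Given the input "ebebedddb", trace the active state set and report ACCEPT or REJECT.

Answer: REJECT

Derivation:
S₀ = ε-closure({0}) = {0,1,2,8,9,10}
'e' @ 1: {}  — dead — no transitions
rest 'bebedddb' ignored (set empty)
final: {}; accept 9 not in set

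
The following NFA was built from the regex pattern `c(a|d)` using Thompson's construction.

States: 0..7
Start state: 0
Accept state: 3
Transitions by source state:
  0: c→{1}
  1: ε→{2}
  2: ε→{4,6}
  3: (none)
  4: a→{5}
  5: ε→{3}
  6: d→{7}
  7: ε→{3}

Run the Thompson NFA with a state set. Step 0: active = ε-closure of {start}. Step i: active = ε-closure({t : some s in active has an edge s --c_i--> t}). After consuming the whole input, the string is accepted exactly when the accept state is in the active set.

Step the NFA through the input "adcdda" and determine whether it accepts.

S₀ = ε-closure({0}) = {0}
'a' @ 1: {}  — state set empty
rest 'dcdda' ignored (set empty)
final: {}; accept 3 not in set

Answer: REJECT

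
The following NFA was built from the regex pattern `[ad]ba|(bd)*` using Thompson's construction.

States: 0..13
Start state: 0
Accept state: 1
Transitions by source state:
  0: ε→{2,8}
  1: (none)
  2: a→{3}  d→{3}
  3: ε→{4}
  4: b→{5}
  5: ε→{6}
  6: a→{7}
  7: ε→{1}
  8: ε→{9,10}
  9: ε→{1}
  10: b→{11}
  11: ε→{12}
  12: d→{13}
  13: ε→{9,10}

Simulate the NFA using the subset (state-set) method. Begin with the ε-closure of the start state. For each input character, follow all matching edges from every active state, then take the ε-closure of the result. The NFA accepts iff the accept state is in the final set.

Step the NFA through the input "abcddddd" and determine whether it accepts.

S₀ = ε-closure({0}) = {0,1,2,8,9,10}
'a' @ 1: {3,4}
'b' @ 2: {5,6}
'c' @ 3: {}  — state set empty
rest 'ddddd' ignored (set empty)
final: {}; accept 1 not in set

Answer: REJECT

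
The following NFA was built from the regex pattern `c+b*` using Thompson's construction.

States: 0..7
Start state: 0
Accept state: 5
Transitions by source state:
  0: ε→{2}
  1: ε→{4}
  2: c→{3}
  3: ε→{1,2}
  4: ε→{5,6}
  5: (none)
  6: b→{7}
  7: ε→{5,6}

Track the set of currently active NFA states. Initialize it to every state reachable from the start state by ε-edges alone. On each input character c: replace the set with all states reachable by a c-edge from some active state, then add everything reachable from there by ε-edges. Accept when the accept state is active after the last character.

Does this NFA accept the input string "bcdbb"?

Answer: REJECT

Trace:
S₀ = ε-closure({0}) = {0,2}
'b' @ 1: {}  — dead — no transitions
rest 'cdbb' ignored (set empty)
final: {}; accept 5 not in set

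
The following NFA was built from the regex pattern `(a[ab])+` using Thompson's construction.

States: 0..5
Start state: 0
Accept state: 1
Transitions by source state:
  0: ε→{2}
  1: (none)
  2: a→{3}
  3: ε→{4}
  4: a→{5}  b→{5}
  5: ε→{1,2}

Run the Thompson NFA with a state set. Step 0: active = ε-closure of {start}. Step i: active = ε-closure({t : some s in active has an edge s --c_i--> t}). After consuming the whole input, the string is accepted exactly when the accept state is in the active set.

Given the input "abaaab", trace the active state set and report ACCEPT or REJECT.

Answer: ACCEPT

Derivation:
S₀ = ε-closure({0}) = {0,2}
'a' @ 1: {3,4}
'b' @ 2: {1,2,5}  ✓accept
'a' @ 3: {3,4}
'a' @ 4: {1,2,5}  ✓accept
'a' @ 5: {3,4}
'b' @ 6: {1,2,5}  ✓accept
after full input: {1,2,5}  (accept=1 in)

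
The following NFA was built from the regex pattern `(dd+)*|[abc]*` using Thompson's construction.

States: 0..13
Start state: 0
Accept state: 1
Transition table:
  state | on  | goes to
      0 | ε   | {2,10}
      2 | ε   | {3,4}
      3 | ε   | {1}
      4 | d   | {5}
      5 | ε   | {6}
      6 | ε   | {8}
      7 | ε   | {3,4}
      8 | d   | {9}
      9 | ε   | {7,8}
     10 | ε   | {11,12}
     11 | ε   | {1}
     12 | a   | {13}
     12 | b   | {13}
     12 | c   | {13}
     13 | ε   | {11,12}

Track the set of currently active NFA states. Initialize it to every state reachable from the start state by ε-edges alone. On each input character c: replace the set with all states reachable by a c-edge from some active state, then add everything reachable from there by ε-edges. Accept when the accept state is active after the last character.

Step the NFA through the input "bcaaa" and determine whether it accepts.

initial (ε-close {0}): {0,1,2,3,4,10,11,12}
'b' @ 1: {1,11,12,13}  (accept∈set)
'c' @ 2: {1,11,12,13}  (accept∈set)
'a' @ 3: {1,11,12,13}  (accept∈set)
'a' @ 4: {1,11,12,13}  (accept∈set)
'a' @ 5: {1,11,12,13}  (accept∈set)
after full input: {1,11,12,13}  (accept=1 in)

Answer: ACCEPT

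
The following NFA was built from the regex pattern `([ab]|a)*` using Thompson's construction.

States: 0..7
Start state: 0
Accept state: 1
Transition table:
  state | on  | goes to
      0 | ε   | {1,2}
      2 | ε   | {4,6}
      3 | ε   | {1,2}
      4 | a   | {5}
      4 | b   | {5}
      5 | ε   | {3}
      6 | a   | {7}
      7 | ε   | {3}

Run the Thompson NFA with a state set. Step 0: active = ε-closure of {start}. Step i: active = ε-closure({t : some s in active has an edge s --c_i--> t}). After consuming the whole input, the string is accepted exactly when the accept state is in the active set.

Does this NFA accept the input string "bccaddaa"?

Answer: REJECT

Trace:
S₀ = ε-closure({0}) = {0,1,2,4,6}
'b' @ 1: {1,2,3,4,5,6}  ✓accept
'c' @ 2: {}  — no active states
rest 'caddaa' ignored (set empty)
final: {}; accept 1 not in set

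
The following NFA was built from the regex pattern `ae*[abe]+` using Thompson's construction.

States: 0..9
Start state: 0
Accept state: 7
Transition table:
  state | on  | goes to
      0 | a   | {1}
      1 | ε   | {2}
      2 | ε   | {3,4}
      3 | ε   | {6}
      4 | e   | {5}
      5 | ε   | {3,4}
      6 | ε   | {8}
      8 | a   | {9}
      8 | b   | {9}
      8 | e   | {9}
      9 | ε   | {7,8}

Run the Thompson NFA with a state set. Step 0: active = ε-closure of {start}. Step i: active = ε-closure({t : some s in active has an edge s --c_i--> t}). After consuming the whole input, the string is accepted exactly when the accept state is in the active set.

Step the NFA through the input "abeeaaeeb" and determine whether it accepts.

initial (ε-close {0}): {0}
'a' @ 1: {1,2,3,4,6,8}
'b' @ 2: {7,8,9}  (accept∈set)
'e' @ 3: {7,8,9}  (accept∈set)
'e' @ 4: {7,8,9}  (accept∈set)
'a' @ 5: {7,8,9}  (accept∈set)
'a' @ 6: {7,8,9}  (accept∈set)
'e' @ 7: {7,8,9}  (accept∈set)
'e' @ 8: {7,8,9}  (accept∈set)
'b' @ 9: {7,8,9}  (accept∈set)
final: {7,8,9}; accept 7 in set

Answer: ACCEPT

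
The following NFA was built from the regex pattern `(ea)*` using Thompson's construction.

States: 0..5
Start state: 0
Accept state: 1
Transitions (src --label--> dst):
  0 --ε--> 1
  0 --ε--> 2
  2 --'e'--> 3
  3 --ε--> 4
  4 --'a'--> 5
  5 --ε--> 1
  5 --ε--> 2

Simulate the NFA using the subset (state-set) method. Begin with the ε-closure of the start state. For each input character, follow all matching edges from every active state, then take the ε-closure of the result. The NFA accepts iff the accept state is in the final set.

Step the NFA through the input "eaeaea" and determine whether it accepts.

Answer: ACCEPT

Derivation:
initial (ε-close {0}): {0,1,2}
'e' @ 1: {3,4}
'a' @ 2: {1,2,5}  [accepting]
'e' @ 3: {3,4}
'a' @ 4: {1,2,5}  [accepting]
'e' @ 5: {3,4}
'a' @ 6: {1,2,5}  [accepting]
end set {1,2,5} — state 1 in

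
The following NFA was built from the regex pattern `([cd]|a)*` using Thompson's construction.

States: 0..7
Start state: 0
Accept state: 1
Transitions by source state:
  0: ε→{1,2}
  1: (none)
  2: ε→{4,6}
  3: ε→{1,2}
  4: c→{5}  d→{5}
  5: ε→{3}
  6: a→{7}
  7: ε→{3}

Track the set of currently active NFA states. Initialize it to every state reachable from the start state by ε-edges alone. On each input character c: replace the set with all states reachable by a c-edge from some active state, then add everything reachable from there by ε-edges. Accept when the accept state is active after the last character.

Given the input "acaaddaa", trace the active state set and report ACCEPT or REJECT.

Answer: ACCEPT

Derivation:
S₀ = ε-closure({0}) = {0,1,2,4,6}
'a' @ 1: {1,2,3,4,6,7}  [accepting]
'c' @ 2: {1,2,3,4,5,6}  [accepting]
'a' @ 3: {1,2,3,4,6,7}  [accepting]
'a' @ 4: {1,2,3,4,6,7}  [accepting]
'd' @ 5: {1,2,3,4,5,6}  [accepting]
'd' @ 6: {1,2,3,4,5,6}  [accepting]
'a' @ 7: {1,2,3,4,6,7}  [accepting]
'a' @ 8: {1,2,3,4,6,7}  [accepting]
end set {1,2,3,4,6,7} — state 1 in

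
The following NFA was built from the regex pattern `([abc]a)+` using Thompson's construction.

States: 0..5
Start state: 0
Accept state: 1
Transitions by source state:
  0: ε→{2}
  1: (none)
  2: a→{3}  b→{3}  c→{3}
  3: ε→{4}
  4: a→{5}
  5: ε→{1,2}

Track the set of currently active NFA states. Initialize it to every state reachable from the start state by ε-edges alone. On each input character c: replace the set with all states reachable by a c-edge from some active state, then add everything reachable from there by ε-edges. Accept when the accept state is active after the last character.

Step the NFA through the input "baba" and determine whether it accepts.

start: ε-closure({0}) = {0,2}
'b' @ 1: {3,4}
'a' @ 2: {1,2,5}  (accept∈set)
'b' @ 3: {3,4}
'a' @ 4: {1,2,5}  (accept∈set)
after full input: {1,2,5}  (accept=1 in)

Answer: ACCEPT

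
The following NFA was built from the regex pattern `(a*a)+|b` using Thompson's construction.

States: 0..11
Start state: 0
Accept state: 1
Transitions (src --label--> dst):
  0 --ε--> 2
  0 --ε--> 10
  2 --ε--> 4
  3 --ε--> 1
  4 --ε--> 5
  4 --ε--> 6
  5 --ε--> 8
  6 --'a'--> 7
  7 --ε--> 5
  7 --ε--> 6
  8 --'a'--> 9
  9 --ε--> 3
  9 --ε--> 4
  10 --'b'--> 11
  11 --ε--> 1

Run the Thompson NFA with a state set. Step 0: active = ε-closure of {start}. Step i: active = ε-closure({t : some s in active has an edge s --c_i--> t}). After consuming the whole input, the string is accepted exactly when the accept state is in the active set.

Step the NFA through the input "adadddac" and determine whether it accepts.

start: ε-closure({0}) = {0,2,4,5,6,8,10}
'a' @ 1: {1,3,4,5,6,7,8,9}  ✓accept
'd' @ 2: {}  — dead — no transitions
rest 'adddac' ignored (set empty)
end set {} — state 1 not in

Answer: REJECT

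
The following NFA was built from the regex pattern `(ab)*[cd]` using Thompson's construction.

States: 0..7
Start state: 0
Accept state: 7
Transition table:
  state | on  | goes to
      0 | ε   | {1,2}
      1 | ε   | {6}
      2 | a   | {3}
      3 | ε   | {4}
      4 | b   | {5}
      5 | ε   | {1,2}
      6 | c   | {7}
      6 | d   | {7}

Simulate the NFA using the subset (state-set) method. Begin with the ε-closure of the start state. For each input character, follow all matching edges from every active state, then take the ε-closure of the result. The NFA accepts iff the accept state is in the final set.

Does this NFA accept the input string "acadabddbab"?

Answer: REJECT

Steps:
start: ε-closure({0}) = {0,1,2,6}
'a' @ 1: {3,4}
'c' @ 2: {}  — state set empty
rest 'adabddbab' ignored (set empty)
after full input: {}  (accept=7 not in)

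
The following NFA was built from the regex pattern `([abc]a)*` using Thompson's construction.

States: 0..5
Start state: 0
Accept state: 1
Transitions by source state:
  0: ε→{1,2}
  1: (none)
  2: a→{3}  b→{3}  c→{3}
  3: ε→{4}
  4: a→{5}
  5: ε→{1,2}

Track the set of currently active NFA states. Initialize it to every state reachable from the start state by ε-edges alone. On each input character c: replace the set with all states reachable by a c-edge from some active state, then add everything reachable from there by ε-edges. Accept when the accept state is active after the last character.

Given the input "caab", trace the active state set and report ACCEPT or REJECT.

Answer: REJECT

Trace:
S₀ = ε-closure({0}) = {0,1,2}
'c' @ 1: {3,4}
'a' @ 2: {1,2,5}  ✓accept
'a' @ 3: {3,4}
'b' @ 4: {}  — dead — no transitions
after full input: {}  (accept=1 not in)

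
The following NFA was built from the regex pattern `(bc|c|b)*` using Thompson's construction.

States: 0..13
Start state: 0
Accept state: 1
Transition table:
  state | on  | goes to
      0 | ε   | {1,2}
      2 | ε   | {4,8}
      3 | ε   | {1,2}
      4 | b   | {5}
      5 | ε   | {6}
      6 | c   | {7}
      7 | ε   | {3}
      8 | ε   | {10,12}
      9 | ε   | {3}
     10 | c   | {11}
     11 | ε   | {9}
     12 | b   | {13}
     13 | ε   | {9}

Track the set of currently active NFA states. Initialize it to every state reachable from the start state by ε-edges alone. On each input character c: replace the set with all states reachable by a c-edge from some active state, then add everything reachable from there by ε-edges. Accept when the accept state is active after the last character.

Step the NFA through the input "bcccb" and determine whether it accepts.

Answer: ACCEPT

Steps:
start: ε-closure({0}) = {0,1,2,4,8,10,12}
'b' @ 1: {1,2,3,4,5,6,8,9,10,12,13}  [accepting]
'c' @ 2: {1,2,3,4,7,8,9,10,11,12}  [accepting]
'c' @ 3: {1,2,3,4,8,9,10,11,12}  [accepting]
'c' @ 4: {1,2,3,4,8,9,10,11,12}  [accepting]
'b' @ 5: {1,2,3,4,5,6,8,9,10,12,13}  [accepting]
end set {1,2,3,4,5,6,8,9,10,12,13} — state 1 in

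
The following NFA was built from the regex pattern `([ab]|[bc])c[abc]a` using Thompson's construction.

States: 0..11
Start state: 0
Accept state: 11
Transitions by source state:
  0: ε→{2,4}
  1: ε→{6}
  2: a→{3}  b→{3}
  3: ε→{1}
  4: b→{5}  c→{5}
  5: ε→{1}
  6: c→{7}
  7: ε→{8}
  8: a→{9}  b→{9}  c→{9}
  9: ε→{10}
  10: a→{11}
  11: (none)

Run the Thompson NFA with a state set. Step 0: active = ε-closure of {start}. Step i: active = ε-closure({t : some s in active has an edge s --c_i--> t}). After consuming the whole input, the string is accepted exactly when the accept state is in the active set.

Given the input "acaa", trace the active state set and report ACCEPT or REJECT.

initial (ε-close {0}): {0,2,4}
'a' @ 1: {1,3,6}
'c' @ 2: {7,8}
'a' @ 3: {9,10}
'a' @ 4: {11}  ✓accept
end set {11} — state 11 in

Answer: ACCEPT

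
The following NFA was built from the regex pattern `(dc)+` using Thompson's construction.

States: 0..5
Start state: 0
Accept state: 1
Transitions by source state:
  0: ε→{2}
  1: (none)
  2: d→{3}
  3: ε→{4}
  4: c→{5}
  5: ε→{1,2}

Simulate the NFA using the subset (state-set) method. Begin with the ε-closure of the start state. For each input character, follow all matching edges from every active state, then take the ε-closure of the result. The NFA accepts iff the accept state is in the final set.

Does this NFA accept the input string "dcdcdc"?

Answer: ACCEPT

Trace:
start: ε-closure({0}) = {0,2}
'd' @ 1: {3,4}
'c' @ 2: {1,2,5}  ✓accept
'd' @ 3: {3,4}
'c' @ 4: {1,2,5}  ✓accept
'd' @ 5: {3,4}
'c' @ 6: {1,2,5}  ✓accept
end set {1,2,5} — state 1 in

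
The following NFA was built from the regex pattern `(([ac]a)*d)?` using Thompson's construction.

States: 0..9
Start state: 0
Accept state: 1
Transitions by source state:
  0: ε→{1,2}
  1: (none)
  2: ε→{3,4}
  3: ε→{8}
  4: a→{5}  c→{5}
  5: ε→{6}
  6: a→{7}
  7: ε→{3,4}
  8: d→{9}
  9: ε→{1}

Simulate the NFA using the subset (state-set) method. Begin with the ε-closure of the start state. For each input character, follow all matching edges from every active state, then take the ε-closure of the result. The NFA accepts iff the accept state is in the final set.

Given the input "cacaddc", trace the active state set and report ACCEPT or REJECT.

Answer: REJECT

Trace:
start: ε-closure({0}) = {0,1,2,3,4,8}
'c' @ 1: {5,6}
'a' @ 2: {3,4,7,8}
'c' @ 3: {5,6}
'a' @ 4: {3,4,7,8}
'd' @ 5: {1,9}  (accept∈set)
'd' @ 6: {}  — dead — no transitions
rest 'c' ignored (set empty)
final: {}; accept 1 not in set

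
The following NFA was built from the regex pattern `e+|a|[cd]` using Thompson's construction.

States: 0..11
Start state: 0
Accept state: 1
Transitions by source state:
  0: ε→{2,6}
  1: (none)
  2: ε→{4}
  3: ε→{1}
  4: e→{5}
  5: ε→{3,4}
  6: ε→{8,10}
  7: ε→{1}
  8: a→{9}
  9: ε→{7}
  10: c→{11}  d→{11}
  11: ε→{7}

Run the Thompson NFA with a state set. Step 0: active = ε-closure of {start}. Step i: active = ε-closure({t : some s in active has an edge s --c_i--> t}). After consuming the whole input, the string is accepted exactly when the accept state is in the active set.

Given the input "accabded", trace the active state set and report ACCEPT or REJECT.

Answer: REJECT

Derivation:
S₀ = ε-closure({0}) = {0,2,4,6,8,10}
'a' @ 1: {1,7,9}  (accept∈set)
'c' @ 2: {}  — dead — no transitions
rest 'cabded' ignored (set empty)
end set {} — state 1 not in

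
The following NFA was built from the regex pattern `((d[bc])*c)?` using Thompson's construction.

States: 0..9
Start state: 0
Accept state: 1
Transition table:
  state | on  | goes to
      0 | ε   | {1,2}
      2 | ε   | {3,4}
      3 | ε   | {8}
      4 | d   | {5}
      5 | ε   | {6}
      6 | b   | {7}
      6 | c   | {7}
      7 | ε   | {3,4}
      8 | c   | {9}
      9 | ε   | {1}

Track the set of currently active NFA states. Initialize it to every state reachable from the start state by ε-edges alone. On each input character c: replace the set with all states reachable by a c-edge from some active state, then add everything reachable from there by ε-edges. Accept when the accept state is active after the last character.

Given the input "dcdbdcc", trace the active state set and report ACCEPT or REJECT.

S₀ = ε-closure({0}) = {0,1,2,3,4,8}
'd' @ 1: {5,6}
'c' @ 2: {3,4,7,8}
'd' @ 3: {5,6}
'b' @ 4: {3,4,7,8}
'd' @ 5: {5,6}
'c' @ 6: {3,4,7,8}
'c' @ 7: {1,9}  (accept∈set)
final: {1,9}; accept 1 in set

Answer: ACCEPT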